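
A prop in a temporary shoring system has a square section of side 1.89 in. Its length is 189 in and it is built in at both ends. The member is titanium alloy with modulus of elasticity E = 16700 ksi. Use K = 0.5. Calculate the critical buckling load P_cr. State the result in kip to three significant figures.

I = a⁴/12 = 1.89⁴/12 = 1.063 in⁴
Effective length L_e = K·L = 0.5 × 189 = 94.50 in
P_cr = π²EI / L_e² = π² × 16700×10³ × 1.063 / 94.50² = 1.963×10^4 lb

P_cr ≈ 19.6 kip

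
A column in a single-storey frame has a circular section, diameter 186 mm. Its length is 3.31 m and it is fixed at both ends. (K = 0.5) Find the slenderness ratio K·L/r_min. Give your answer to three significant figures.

λ ≈ 35.6

I = πd⁴/64 = π×186⁴/64 = 5.875×10^7 mm⁴
A = 2.717×10^4 mm²;  r_min = √(I/A) = √(5.875×10^7/2.717×10^4) = 46.50 mm
L_e = K·L = 0.5 × 3.31 m = 1.655 m = 1655.0 mm
λ = L_e / r_min = 1655.0 / 46.50 = 35.6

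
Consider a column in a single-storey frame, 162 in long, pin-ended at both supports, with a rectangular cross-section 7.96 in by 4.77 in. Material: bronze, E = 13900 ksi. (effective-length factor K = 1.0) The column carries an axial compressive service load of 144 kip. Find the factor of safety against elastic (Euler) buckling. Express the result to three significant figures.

Buckling occurs about the weak axis: I_min = h·b³/12 with b = 4.77 in (the shorter side).
I_min = 7.96×4.77³/12 = 71.99 in⁴
Effective length L_e = K·L = 1 × 162 = 162.0 in
P_cr = π²EI / L_e² = π² × 13900×10³ × 71.99 / 162.0² = 3.763×10^5 lb
Factor of safety n = P_cr / P = 376.33 / 144 = 2.61

n ≈ 2.61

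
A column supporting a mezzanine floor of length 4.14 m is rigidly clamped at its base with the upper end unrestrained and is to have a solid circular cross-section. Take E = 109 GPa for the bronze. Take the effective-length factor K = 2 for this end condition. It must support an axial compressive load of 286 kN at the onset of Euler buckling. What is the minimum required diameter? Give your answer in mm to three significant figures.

d ≈ 139 mm

L_e = K·L = 2 × 4.14 = 8.280 m
Required I = P_cr·L_e²/(π²E) = 2.860×10^5 × 8.280² / (π² × 1.09×10^11) = 1.823×10^-5 m⁴
I_req = 1.823×10^7 mm⁴
Solid circle: I = πd⁴/64  ⇒  d = (64I/π)^(1/4) = (64×1.823×10^7/π)^(1/4) = 139 mm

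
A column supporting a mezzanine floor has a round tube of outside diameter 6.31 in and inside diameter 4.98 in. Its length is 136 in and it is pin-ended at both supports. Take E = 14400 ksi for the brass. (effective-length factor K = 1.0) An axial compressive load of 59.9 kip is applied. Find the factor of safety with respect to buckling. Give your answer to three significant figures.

d_o = 6.31 in, d_i = 4.98 in
I = π(d_o⁴ − d_i⁴)/64 = π(6.31⁴ − 4.980⁴)/64 = 47.63 in⁴
Effective length L_e = K·L = 1 × 136 = 136.0 in
P_cr = π²EI / L_e² = π² × 14400×10³ × 47.63 / 136.0² = 3.660×10^5 lb
Factor of safety n = P_cr / P = 365.97 / 59.9 = 6.11

n ≈ 6.11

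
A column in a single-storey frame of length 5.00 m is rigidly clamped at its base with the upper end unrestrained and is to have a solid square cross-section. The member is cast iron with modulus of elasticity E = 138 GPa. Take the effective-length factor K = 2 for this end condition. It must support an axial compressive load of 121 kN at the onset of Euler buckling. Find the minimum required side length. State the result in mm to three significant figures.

L_e = K·L = 2 × 5.00 = 10.00 m
Required I = P_cr·L_e²/(π²E) = 1.210×10^5 × 10.00² / (π² × 1.38×10^11) = 8.884×10^-6 m⁴
I_req = 8.884×10^6 mm⁴
Solid square: I = a⁴/12  ⇒  a = (12I)^(1/4) = (12×8.884×10^6)^(1/4) = 102 mm

a ≈ 102 mm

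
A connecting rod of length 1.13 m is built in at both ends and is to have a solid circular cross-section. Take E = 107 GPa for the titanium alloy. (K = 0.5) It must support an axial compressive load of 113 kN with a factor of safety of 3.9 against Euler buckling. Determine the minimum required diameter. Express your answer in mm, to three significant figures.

d ≈ 40.6 mm

Required P_cr = n·P = 3.9 × 113 = 440.7 kN
L_e = K·L = 0.5 × 1.13 = 0.5650 m
Required I = P_cr·L_e²/(π²E) = 4.407×10^5 × 0.5650² / (π² × 1.07×10^11) = 1.332×10^-7 m⁴
I_req = 1.332×10^5 mm⁴
Solid circle: I = πd⁴/64  ⇒  d = (64I/π)^(1/4) = (64×1.332×10^5/π)^(1/4) = 40.6 mm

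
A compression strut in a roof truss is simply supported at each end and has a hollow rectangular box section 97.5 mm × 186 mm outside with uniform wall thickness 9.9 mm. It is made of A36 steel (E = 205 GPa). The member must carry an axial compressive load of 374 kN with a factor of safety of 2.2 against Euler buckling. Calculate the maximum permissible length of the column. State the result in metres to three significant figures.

L_max ≈ 4.40 m

Inner dimensions: h_i = 186 − 2×9.9 = 166.2 mm, b_i = 97.5 − 2×9.9 = 77.70 mm
Weak-axis I_min = (h_o·b_o³ − h_i·b_i³)/12 with b_o = 97.5, b_i = 77.70 mm (shorter outer/inner sides).
I_min = (186×97.5³ − 166.2×77.70³)/12 = 7.869×10^6 mm⁴
I = 7.869×10^-6 m⁴
Required critical load P_cr = n·P = 2.2 × 374 = 822.8 kN = 8.228×10^5 N
From P_cr = π²EI/(K·L)²:  L = (1/K)·√(π²EI/P_cr) = (1/1)·√(π²×2.05×10^11×7.869×10^-6/8.228×10^5)
L = 4.40 m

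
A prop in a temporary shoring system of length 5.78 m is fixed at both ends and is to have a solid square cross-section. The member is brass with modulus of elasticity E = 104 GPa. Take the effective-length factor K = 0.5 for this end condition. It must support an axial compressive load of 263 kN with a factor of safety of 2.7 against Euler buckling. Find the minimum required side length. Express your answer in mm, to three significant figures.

a ≈ 91.3 mm

Required P_cr = n·P = 2.7 × 263 = 710.1 kN
L_e = K·L = 0.5 × 5.78 = 2.890 m
Required I = P_cr·L_e²/(π²E) = 7.101×10^5 × 2.890² / (π² × 1.04×10^11) = 5.778×10^-6 m⁴
I_req = 5.778×10^6 mm⁴
Solid square: I = a⁴/12  ⇒  a = (12I)^(1/4) = (12×5.778×10^6)^(1/4) = 91.3 mm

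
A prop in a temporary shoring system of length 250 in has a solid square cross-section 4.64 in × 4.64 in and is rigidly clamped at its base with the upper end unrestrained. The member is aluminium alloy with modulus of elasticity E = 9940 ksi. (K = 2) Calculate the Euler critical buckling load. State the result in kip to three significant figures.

P_cr ≈ 15.2 kip

I = a⁴/12 = 4.64⁴/12 = 38.63 in⁴
Effective length L_e = K·L = 2 × 250 = 500.0 in
P_cr = π²EI / L_e² = π² × 9940×10³ × 38.63 / 500.0² = 1.516×10^4 lb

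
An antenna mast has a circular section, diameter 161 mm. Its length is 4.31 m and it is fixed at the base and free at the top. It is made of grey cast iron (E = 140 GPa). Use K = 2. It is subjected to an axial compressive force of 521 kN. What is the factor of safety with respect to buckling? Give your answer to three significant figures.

n ≈ 1.18

I = πd⁴/64 = π×161⁴/64 = 3.298×10^7 mm⁴
I = 3.298×10^7 mm⁴ = 3.298×10^-5 m⁴
Effective length L_e = K·L = 2 × 4.31 = 8.620 m
P_cr = π²EI / L_e² = π² × 140×10⁹ × 3.298×10^-5 / 8.620² = 6.133×10^5 N
Factor of safety n = P_cr / P = 613.32 / 521 = 1.18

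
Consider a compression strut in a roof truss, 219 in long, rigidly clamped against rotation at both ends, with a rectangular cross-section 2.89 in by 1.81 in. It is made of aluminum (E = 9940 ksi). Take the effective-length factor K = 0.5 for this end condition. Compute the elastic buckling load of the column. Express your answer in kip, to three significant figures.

P_cr ≈ 11.7 kip

Buckling occurs about the weak axis: I_min = h·b³/12 with b = 1.81 in (the shorter side).
I_min = 2.89×1.81³/12 = 1.428 in⁴
Effective length L_e = K·L = 0.5 × 219 = 109.5 in
P_cr = π²EI / L_e² = π² × 9940×10³ × 1.428 / 109.5² = 1.168×10^4 lb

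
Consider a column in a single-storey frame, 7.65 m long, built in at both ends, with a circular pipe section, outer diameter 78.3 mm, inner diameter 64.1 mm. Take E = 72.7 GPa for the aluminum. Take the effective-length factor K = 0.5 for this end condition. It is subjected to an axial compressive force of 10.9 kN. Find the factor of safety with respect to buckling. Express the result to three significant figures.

n ≈ 4.57

d_o = 78.3 mm, d_i = 64.1 mm
I = π(d_o⁴ − d_i⁴)/64 = π(78.3⁴ − 64.10⁴)/64 = 1.016×10^6 mm⁴
I = 1.016×10^6 mm⁴ = 1.016×10^-6 m⁴
Effective length L_e = K·L = 0.5 × 7.65 = 3.825 m
P_cr = π²EI / L_e² = π² × 72.7×10⁹ × 1.016×10^-6 / 3.825² = 4.985×10^4 N
Factor of safety n = P_cr / P = 49.846 / 10.9 = 4.57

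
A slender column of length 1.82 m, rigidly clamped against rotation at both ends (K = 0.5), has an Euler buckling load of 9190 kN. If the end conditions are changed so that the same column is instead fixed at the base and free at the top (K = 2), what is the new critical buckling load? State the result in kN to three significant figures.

P_cr ≈ 574 kN

P_cr ∝ 1/K², so P_cr,new = P_cr,old × (K_old/K_new)² = 9190 × (0.5/2)²
= 9190 × 0.06250 = 574 kN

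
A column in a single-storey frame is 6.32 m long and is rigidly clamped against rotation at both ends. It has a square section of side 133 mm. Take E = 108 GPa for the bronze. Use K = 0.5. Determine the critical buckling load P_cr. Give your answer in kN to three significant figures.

I = a⁴/12 = 133⁴/12 = 2.608×10^7 mm⁴
I = 2.608×10^7 mm⁴ = 2.608×10^-5 m⁴
Effective length L_e = K·L = 0.5 × 6.32 = 3.160 m
P_cr = π²EI / L_e² = π² × 108×10⁹ × 2.608×10^-5 / 3.160² = 2.783×10^6 N

P_cr ≈ 2780 kN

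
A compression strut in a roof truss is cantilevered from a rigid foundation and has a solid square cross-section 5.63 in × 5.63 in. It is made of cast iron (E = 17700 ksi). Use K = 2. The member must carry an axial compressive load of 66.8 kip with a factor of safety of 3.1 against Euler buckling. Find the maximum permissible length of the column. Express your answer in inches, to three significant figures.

L_max ≈ 133 in

I = a⁴/12 = 5.63⁴/12 = 83.72 in⁴
Required critical load P_cr = n·P = 3.1 × 66.8 = 207.1 kip = 2.071×10^5 lb
From P_cr = π²EI/(K·L)²:  L = (1/K)·√(π²EI/P_cr) = (1/2)·√(π²×1.77×10^7×83.72/2.071×10^5)
L = 133 in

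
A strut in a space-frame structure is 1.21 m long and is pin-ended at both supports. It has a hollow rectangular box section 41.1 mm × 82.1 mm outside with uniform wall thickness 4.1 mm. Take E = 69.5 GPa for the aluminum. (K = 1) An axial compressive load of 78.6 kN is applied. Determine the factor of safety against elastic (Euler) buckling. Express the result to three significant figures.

n ≈ 1.52

Inner dimensions: h_i = 82.1 − 2×4.1 = 73.90 mm, b_i = 41.1 − 2×4.1 = 32.90 mm
Weak-axis I_min = (h_o·b_o³ − h_i·b_i³)/12 with b_o = 41.1, b_i = 32.90 mm (shorter outer/inner sides).
I_min = (82.1×41.1³ − 73.90×32.90³)/12 = 2.557×10^5 mm⁴
I = 2.557×10^5 mm⁴ = 2.557×10^-7 m⁴
Effective length L_e = K·L = 1 × 1.21 = 1.210 m
P_cr = π²EI / L_e² = π² × 69.5×10⁹ × 2.557×10^-7 / 1.210² = 1.198×10^5 N
Factor of safety n = P_cr / P = 119.79 / 78.6 = 1.52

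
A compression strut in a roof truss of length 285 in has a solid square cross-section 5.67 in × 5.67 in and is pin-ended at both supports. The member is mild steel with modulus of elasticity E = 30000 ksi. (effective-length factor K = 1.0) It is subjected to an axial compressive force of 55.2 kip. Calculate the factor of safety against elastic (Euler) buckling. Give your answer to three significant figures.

I = a⁴/12 = 5.67⁴/12 = 86.13 in⁴
Effective length L_e = K·L = 1 × 285 = 285.0 in
P_cr = π²EI / L_e² = π² × 30000×10³ × 86.13 / 285.0² = 3.140×10^5 lb
Factor of safety n = P_cr / P = 313.97 / 55.2 = 5.69

n ≈ 5.69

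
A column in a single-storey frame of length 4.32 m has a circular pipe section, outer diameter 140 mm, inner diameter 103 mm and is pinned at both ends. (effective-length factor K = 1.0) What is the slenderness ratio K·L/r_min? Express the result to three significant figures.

d_o = 140 mm, d_i = 103 mm
I = π(d_o⁴ − d_i⁴)/64 = π(140⁴ − 103.0⁴)/64 = 1.333×10^7 mm⁴
A = 7.062×10^3 mm²;  r_min = √(I/A) = √(1.333×10^7/7.062×10^3) = 43.45 mm
L_e = K·L = 1 × 4.32 m = 4.320 m = 4320.0 mm
λ = L_e / r_min = 4320.0 / 43.45 = 99.4

λ ≈ 99.4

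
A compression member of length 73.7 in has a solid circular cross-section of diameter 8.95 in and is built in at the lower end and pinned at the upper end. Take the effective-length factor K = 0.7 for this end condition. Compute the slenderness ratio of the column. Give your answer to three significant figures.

λ ≈ 23.1

I = πd⁴/64 = π×8.95⁴/64 = 315.0 in⁴
A = 62.91 in²;  r_min = √(I/A) = √(315.0/62.91) = 2.238 in
L_e = K·L = 0.7 × 73.7 = 51.59 in
λ = L_e / r_min = 51.590 / 2.238 = 23.1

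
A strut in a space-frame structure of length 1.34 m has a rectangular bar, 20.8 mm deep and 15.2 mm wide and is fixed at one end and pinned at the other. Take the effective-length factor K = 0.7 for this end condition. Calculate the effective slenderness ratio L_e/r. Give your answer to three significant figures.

λ ≈ 214

Buckling occurs about the weak axis: I_min = h·b³/12 with b = 15.2 mm (the shorter side).
I_min = 20.8×15.2³/12 = 6.087×10^3 mm⁴
A = 316.2 mm²;  r_min = √(I/A) = √(6.087×10^3/316.2) = 4.388 mm
L_e = K·L = 0.7 × 1.34 m = 0.9380 m = 938.00 mm
λ = L_e / r_min = 938.00 / 4.388 = 214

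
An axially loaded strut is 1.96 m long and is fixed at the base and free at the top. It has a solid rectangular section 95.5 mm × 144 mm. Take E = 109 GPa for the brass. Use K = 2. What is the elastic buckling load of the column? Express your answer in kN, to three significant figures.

Buckling occurs about the weak axis: I_min = h·b³/12 with b = 95.5 mm (the shorter side).
I_min = 144×95.5³/12 = 1.045×10^7 mm⁴
I = 1.045×10^7 mm⁴ = 1.045×10^-5 m⁴
Effective length L_e = K·L = 2 × 1.96 = 3.920 m
P_cr = π²EI / L_e² = π² × 109×10⁹ × 1.045×10^-5 / 3.920² = 7.317×10^5 N

P_cr ≈ 732 kN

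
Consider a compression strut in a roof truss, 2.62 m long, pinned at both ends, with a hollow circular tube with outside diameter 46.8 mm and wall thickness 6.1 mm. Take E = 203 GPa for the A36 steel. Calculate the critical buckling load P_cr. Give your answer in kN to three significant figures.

P_cr ≈ 48.2 kN

Inner diameter d_i = 46.8 − 2×6.1 = 34.60 mm
I = π(d_o⁴ − d_i⁴)/64 = π(46.8⁴ − 34.60⁴)/64 = 1.651×10^5 mm⁴
I = 1.651×10^5 mm⁴ = 1.651×10^-7 m⁴
Effective length L_e = K·L = 1 × 2.62 = 2.620 m
P_cr = π²EI / L_e² = π² × 203×10⁹ × 1.651×10^-7 / 2.620² = 4.820×10^4 N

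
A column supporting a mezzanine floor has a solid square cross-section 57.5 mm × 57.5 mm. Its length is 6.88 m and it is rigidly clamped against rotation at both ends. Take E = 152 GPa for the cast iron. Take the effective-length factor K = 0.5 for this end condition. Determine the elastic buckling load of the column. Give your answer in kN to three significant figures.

P_cr ≈ 115 kN

I = a⁴/12 = 57.5⁴/12 = 9.109×10^5 mm⁴
I = 9.109×10^5 mm⁴ = 9.109×10^-7 m⁴
Effective length L_e = K·L = 0.5 × 6.88 = 3.440 m
P_cr = π²EI / L_e² = π² × 152×10⁹ × 9.109×10^-7 / 3.440² = 1.155×10^5 N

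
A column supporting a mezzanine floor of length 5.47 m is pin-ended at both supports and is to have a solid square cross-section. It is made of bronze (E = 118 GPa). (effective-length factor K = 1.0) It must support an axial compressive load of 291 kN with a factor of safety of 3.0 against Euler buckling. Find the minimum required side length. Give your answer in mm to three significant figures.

a ≈ 128 mm

Required P_cr = n·P = 3.0 × 291 = 873.0 kN
L_e = K·L = 1 × 5.47 = 5.470 m
Required I = P_cr·L_e²/(π²E) = 8.730×10^5 × 5.470² / (π² × 1.18×10^11) = 2.243×10^-5 m⁴
I_req = 2.243×10^7 mm⁴
Solid square: I = a⁴/12  ⇒  a = (12I)^(1/4) = (12×2.243×10^7)^(1/4) = 128 mm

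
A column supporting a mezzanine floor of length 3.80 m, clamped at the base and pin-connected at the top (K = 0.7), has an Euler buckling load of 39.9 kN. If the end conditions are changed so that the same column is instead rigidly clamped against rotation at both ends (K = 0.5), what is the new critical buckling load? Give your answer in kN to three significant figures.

P_cr ∝ 1/K², so P_cr,new = P_cr,old × (K_old/K_new)² = 39.9 × (0.7/0.5)²
= 39.9 × 1.960 = 78.2 kN

P_cr ≈ 78.2 kN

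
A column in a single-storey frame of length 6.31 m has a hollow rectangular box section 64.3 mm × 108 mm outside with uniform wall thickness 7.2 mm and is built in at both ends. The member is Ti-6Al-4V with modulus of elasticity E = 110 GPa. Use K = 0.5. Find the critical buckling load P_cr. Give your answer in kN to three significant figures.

Inner dimensions: h_i = 108 − 2×7.2 = 93.60 mm, b_i = 64.3 − 2×7.2 = 49.90 mm
Weak-axis I_min = (h_o·b_o³ − h_i·b_i³)/12 with b_o = 64.3, b_i = 49.90 mm (shorter outer/inner sides).
I_min = (108×64.3³ − 93.60×49.90³)/12 = 1.423×10^6 mm⁴
I = 1.423×10^6 mm⁴ = 1.423×10^-6 m⁴
Effective length L_e = K·L = 0.5 × 6.31 = 3.155 m
P_cr = π²EI / L_e² = π² × 110×10⁹ × 1.423×10^-6 / 3.155² = 1.553×10^5 N

P_cr ≈ 155 kN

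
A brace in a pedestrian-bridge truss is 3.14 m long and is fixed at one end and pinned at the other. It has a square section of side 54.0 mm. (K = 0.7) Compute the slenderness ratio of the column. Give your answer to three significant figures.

λ ≈ 141

For a square r = a/√12 = 54.0/√12 = 15.59 mm
L_e = K·L = 0.7 × 3.14 m = 2.198 m = 2198.0 mm
λ = L_e / r_min = 2198.0 / 15.59 = 141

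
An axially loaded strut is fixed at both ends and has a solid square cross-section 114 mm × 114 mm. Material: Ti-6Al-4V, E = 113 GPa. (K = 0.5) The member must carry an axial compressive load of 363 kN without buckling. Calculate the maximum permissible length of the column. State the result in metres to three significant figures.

L_max ≈ 13.2 m

I = a⁴/12 = 114⁴/12 = 1.407×10^7 mm⁴
I = 1.407×10^-5 m⁴
At the buckling limit P_cr = P = 3.630×10^5 N
From P_cr = π²EI/(K·L)²:  L = (1/K)·√(π²EI/P_cr) = (1/0.5)·√(π²×1.13×10^11×1.407×10^-5/3.630×10^5)
L = 13.2 m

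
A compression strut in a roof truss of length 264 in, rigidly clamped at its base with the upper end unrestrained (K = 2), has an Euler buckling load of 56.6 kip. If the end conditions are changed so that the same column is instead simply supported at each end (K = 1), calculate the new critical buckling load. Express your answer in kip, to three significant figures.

P_cr ≈ 226 kip

P_cr ∝ 1/K², so P_cr,new = P_cr,old × (K_old/K_new)² = 56.6 × (2/1)²
= 56.6 × 4.000 = 226 kip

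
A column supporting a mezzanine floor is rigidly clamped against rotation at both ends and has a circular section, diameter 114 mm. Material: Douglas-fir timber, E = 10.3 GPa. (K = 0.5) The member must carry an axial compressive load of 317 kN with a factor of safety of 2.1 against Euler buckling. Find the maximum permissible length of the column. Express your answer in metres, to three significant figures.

I = πd⁴/64 = π×114⁴/64 = 8.291×10^6 mm⁴
I = 8.291×10^-6 m⁴
Required critical load P_cr = n·P = 2.1 × 317 = 665.7 kN = 6.657×10^5 N
From P_cr = π²EI/(K·L)²:  L = (1/K)·√(π²EI/P_cr) = (1/0.5)·√(π²×1.03×10^10×8.291×10^-6/6.657×10^5)
L = 2.25 m

L_max ≈ 2.25 m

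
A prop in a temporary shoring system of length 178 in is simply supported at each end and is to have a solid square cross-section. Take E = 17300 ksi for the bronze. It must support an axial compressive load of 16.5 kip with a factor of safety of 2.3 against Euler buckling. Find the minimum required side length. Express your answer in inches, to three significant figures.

Required P_cr = n·P = 2.3 × 16.5 = 37.95 kip
L_e = K·L = 1 × 178 = 178.0 in
Required I = P_cr·L_e²/(π²E) = 3.795×10^4 × 178.0² / (π² × 1.73×10^7) = 7.042 in⁴
Solid square: I = a⁴/12  ⇒  a = (12I)^(1/4) = (12×7.042)^(1/4) = 3.03 in

a ≈ 3.03 in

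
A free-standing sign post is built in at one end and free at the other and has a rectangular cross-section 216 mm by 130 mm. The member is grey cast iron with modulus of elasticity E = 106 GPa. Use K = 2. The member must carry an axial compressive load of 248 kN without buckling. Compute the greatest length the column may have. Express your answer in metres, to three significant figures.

L_max ≈ 6.46 m

Buckling occurs about the weak axis: I_min = h·b³/12 with b = 130 mm (the shorter side).
I_min = 216×130³/12 = 3.955×10^7 mm⁴
I = 3.955×10^-5 m⁴
At the buckling limit P_cr = P = 2.480×10^5 N
From P_cr = π²EI/(K·L)²:  L = (1/K)·√(π²EI/P_cr) = (1/2)·√(π²×1.06×10^11×3.955×10^-5/2.480×10^5)
L = 6.46 m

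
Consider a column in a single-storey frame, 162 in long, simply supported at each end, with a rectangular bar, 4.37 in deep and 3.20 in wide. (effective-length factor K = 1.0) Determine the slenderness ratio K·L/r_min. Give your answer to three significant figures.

Buckling occurs about the weak axis: I_min = h·b³/12 with b = 3.20 in (the shorter side).
I_min = 4.37×3.20³/12 = 11.93 in⁴
A = 13.98 in²;  r_min = √(I/A) = √(11.93/13.98) = 0.9238 in
L_e = K·L = 1 × 162 = 162.0 in
λ = L_e / r_min = 162.00 / 0.9238 = 175

λ ≈ 175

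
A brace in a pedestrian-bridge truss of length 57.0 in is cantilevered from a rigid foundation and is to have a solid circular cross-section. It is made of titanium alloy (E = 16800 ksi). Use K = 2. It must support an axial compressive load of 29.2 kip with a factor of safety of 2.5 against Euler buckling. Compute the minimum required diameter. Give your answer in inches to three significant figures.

d ≈ 3.29 in

Required P_cr = n·P = 2.5 × 29.2 = 73.00 kip
L_e = K·L = 2 × 57.0 = 114.0 in
Required I = P_cr·L_e²/(π²E) = 7.300×10^4 × 114.0² / (π² × 1.68×10^7) = 5.722 in⁴
Solid circle: I = πd⁴/64  ⇒  d = (64I/π)^(1/4) = (64×5.722/π)^(1/4) = 3.29 in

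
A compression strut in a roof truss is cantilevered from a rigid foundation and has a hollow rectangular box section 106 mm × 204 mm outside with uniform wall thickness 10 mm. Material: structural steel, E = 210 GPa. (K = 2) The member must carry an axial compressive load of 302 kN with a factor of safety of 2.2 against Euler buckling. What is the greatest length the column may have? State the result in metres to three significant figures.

L_max ≈ 2.86 m

Inner dimensions: h_i = 204 − 2×10 = 184.0 mm, b_i = 106 − 2×10 = 86.00 mm
Weak-axis I_min = (h_o·b_o³ − h_i·b_i³)/12 with b_o = 106, b_i = 86.00 mm (shorter outer/inner sides).
I_min = (204×106³ − 184.0×86.00³)/12 = 1.049×10^7 mm⁴
I = 1.049×10^-5 m⁴
Required critical load P_cr = n·P = 2.2 × 302 = 664.4 kN = 6.644×10^5 N
From P_cr = π²EI/(K·L)²:  L = (1/K)·√(π²EI/P_cr) = (1/2)·√(π²×2.10×10^11×1.049×10^-5/6.644×10^5)
L = 2.86 m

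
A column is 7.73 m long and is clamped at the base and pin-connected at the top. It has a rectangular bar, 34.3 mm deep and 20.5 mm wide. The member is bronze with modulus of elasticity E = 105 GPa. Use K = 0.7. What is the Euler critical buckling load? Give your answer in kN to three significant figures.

Buckling occurs about the weak axis: I_min = h·b³/12 with b = 20.5 mm (the shorter side).
I_min = 34.3×20.5³/12 = 2.462×10^4 mm⁴
I = 2.462×10^4 mm⁴ = 2.462×10^-8 m⁴
Effective length L_e = K·L = 0.7 × 7.73 = 5.411 m
P_cr = π²EI / L_e² = π² × 105×10⁹ × 2.462×10^-8 / 5.411² = 871.6 N

P_cr ≈ 0.872 kN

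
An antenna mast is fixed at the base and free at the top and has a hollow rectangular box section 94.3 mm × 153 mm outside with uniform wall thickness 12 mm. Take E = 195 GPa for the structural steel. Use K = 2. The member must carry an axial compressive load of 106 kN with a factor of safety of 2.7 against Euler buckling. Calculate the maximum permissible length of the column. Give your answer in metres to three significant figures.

Inner dimensions: h_i = 153 − 2×12 = 129.0 mm, b_i = 94.3 − 2×12 = 70.30 mm
Weak-axis I_min = (h_o·b_o³ − h_i·b_i³)/12 with b_o = 94.3, b_i = 70.30 mm (shorter outer/inner sides).
I_min = (153×94.3³ − 129.0×70.30³)/12 = 6.957×10^6 mm⁴
I = 6.957×10^-6 m⁴
Required critical load P_cr = n·P = 2.7 × 106 = 286.2 kN = 2.862×10^5 N
From P_cr = π²EI/(K·L)²:  L = (1/K)·√(π²EI/P_cr) = (1/2)·√(π²×1.95×10^11×6.957×10^-6/2.862×10^5)
L = 3.42 m

L_max ≈ 3.42 m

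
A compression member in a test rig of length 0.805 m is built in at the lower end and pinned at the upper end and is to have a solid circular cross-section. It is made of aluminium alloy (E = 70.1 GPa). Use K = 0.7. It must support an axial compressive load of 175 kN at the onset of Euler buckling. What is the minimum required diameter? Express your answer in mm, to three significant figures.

L_e = K·L = 0.7 × 0.805 = 0.5635 m
Required I = P_cr·L_e²/(π²E) = 1.750×10^5 × 0.5635² / (π² × 7.01×10^10) = 8.032×10^-8 m⁴
I_req = 8.032×10^4 mm⁴
Solid circle: I = πd⁴/64  ⇒  d = (64I/π)^(1/4) = (64×8.032×10^4/π)^(1/4) = 35.8 mm

d ≈ 35.8 mm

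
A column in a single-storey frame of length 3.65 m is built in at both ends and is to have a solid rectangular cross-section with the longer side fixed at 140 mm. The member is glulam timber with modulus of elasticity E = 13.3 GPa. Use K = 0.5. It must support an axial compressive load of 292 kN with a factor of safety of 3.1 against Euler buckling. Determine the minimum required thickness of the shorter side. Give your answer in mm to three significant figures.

b ≈ 125 mm

Required P_cr = n·P = 3.1 × 292 = 905.2 kN
L_e = K·L = 0.5 × 3.65 = 1.825 m
Required I = P_cr·L_e²/(π²E) = 9.052×10^5 × 1.825² / (π² × 1.33×10^10) = 2.297×10^-5 m⁴
I_req = 2.297×10^7 mm⁴
Rectangle, weak axis: I_min = h·b³/12 with h = 140 mm fixed  ⇒  b = (12I/h)^(1/3) = 125 mm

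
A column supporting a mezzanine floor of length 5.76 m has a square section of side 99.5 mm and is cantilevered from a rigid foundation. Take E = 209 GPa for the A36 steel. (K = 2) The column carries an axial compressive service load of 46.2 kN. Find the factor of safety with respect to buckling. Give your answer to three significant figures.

n ≈ 2.75

I = a⁴/12 = 99.5⁴/12 = 8.168×10^6 mm⁴
I = 8.168×10^6 mm⁴ = 8.168×10^-6 m⁴
Effective length L_e = K·L = 2 × 5.76 = 11.52 m
P_cr = π²EI / L_e² = π² × 209×10⁹ × 8.168×10^-6 / 11.52² = 1.270×10^5 N
Factor of safety n = P_cr / P = 126.96 / 46.2 = 2.75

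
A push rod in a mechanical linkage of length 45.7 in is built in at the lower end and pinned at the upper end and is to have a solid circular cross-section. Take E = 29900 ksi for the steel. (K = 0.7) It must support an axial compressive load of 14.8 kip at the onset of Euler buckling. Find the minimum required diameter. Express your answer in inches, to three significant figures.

L_e = K·L = 0.7 × 45.7 = 31.99 in
Required I = P_cr·L_e²/(π²E) = 1.480×10^4 × 31.99² / (π² × 2.99×10^7) = 5.132×10^-2 in⁴
Solid circle: I = πd⁴/64  ⇒  d = (64I/π)^(1/4) = (64×5.132×10^-2/π)^(1/4) = 1.01 in

d ≈ 1.01 in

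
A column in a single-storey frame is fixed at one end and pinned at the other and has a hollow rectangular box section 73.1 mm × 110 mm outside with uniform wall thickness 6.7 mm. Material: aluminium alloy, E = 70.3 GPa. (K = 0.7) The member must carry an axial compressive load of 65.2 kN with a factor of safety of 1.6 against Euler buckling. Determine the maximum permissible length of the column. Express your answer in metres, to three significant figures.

L_max ≈ 5.04 m

Inner dimensions: h_i = 110 − 2×6.7 = 96.60 mm, b_i = 73.1 − 2×6.7 = 59.70 mm
Weak-axis I_min = (h_o·b_o³ − h_i·b_i³)/12 with b_o = 73.1, b_i = 59.70 mm (shorter outer/inner sides).
I_min = (110×73.1³ − 96.60×59.70³)/12 = 1.868×10^6 mm⁴
I = 1.868×10^-6 m⁴
Required critical load P_cr = n·P = 1.6 × 65.2 = 104.3 kN = 1.043×10^5 N
From P_cr = π²EI/(K·L)²:  L = (1/K)·√(π²EI/P_cr) = (1/0.7)·√(π²×7.03×10^10×1.868×10^-6/1.043×10^5)
L = 5.04 m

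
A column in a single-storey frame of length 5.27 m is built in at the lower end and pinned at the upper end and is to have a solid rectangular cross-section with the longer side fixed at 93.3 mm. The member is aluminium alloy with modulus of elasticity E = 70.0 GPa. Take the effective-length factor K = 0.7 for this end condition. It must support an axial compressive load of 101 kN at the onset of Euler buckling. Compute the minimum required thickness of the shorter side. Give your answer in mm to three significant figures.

b ≈ 63.5 mm

L_e = K·L = 0.7 × 5.27 = 3.689 m
Required I = P_cr·L_e²/(π²E) = 1.010×10^5 × 3.689² / (π² × 7.00×10^10) = 1.989×10^-6 m⁴
I_req = 1.989×10^6 mm⁴
Rectangle, weak axis: I_min = h·b³/12 with h = 93.3 mm fixed  ⇒  b = (12I/h)^(1/3) = 63.5 mm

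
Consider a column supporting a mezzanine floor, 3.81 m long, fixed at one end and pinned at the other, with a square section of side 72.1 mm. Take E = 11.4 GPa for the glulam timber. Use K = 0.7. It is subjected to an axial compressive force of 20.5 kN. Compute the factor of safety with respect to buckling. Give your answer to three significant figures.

I = a⁴/12 = 72.1⁴/12 = 2.252×10^6 mm⁴
I = 2.252×10^6 mm⁴ = 2.252×10^-6 m⁴
Effective length L_e = K·L = 0.7 × 3.81 = 2.667 m
P_cr = π²EI / L_e² = π² × 11.4×10⁹ × 2.252×10^-6 / 2.667² = 3.562×10^4 N
Factor of safety n = P_cr / P = 35.622 / 20.5 = 1.74

n ≈ 1.74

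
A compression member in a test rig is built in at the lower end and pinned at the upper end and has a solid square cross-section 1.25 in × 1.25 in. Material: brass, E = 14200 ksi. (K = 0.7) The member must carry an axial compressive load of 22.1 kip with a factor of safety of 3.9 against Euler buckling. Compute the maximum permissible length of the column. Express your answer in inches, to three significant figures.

I = a⁴/12 = 1.25⁴/12 = 0.2035 in⁴
Required critical load P_cr = n·P = 3.9 × 22.1 = 86.19 kip = 8.619×10^4 lb
From P_cr = π²EI/(K·L)²:  L = (1/K)·√(π²EI/P_cr) = (1/0.7)·√(π²×1.42×10^7×0.2035/8.619×10^4)
L = 26.0 in

L_max ≈ 26.0 in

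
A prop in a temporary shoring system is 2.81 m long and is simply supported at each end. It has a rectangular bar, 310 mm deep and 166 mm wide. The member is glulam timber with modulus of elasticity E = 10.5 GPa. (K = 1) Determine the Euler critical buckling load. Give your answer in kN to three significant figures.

Buckling occurs about the weak axis: I_min = h·b³/12 with b = 166 mm (the shorter side).
I_min = 310×166³/12 = 1.182×10^8 mm⁴
I = 1.182×10^8 mm⁴ = 1.182×10^-4 m⁴
Effective length L_e = K·L = 1 × 2.81 = 2.810 m
P_cr = π²EI / L_e² = π² × 10.5×10⁹ × 1.182×10^-4 / 2.810² = 1.551×10^6 N

P_cr ≈ 1550 kN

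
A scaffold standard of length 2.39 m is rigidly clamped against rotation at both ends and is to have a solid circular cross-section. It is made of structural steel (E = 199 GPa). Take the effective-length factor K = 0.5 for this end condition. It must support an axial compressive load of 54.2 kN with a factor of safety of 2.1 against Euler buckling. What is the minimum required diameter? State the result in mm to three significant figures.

d ≈ 36.0 mm

Required P_cr = n·P = 2.1 × 54.2 = 113.8 kN
L_e = K·L = 0.5 × 2.39 = 1.195 m
Required I = P_cr·L_e²/(π²E) = 1.138×10^5 × 1.195² / (π² × 1.99×10^11) = 8.276×10^-8 m⁴
I_req = 8.276×10^4 mm⁴
Solid circle: I = πd⁴/64  ⇒  d = (64I/π)^(1/4) = (64×8.276×10^4/π)^(1/4) = 36.0 mm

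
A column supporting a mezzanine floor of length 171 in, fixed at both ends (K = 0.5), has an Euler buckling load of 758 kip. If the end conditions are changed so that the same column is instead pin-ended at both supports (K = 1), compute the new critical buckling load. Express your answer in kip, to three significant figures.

P_cr ≈ 190 kip

P_cr ∝ 1/K², so P_cr,new = P_cr,old × (K_old/K_new)² = 758 × (0.5/1)²
= 758 × 0.2500 = 190 kip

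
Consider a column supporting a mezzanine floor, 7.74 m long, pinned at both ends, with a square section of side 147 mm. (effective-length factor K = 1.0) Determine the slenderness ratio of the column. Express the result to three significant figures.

λ ≈ 182

I = a⁴/12 = 147⁴/12 = 3.891×10^7 mm⁴
A = 2.161×10^4 mm²;  r_min = √(I/A) = √(3.891×10^7/2.161×10^4) = 42.44 mm
L_e = K·L = 1 × 7.74 m = 7.740 m = 7740.0 mm
λ = L_e / r_min = 7740.0 / 42.44 = 182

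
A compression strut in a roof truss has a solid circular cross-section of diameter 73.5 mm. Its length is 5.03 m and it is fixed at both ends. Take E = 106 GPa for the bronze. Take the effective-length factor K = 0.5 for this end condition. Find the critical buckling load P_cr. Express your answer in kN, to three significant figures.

P_cr ≈ 237 kN

I = πd⁴/64 = π×73.5⁴/64 = 1.433×10^6 mm⁴
I = 1.433×10^6 mm⁴ = 1.433×10^-6 m⁴
Effective length L_e = K·L = 0.5 × 5.03 = 2.515 m
P_cr = π²EI / L_e² = π² × 106×10⁹ × 1.433×10^-6 / 2.515² = 2.369×10^5 N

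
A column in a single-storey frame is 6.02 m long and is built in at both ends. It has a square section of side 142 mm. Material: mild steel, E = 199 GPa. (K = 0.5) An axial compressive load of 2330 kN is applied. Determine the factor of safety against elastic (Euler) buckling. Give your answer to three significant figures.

n ≈ 3.15

I = a⁴/12 = 142⁴/12 = 3.388×10^7 mm⁴
I = 3.388×10^7 mm⁴ = 3.388×10^-5 m⁴
Effective length L_e = K·L = 0.5 × 6.02 = 3.010 m
P_cr = π²EI / L_e² = π² × 199×10⁹ × 3.388×10^-5 / 3.010² = 7.345×10^6 N
Factor of safety n = P_cr / P = 7345.0 / 2330 = 3.15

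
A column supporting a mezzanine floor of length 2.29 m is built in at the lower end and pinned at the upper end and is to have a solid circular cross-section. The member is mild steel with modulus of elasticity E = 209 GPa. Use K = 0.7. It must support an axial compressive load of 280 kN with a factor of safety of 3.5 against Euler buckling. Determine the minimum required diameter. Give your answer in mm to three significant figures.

Required P_cr = n·P = 3.5 × 280 = 980.0 kN
L_e = K·L = 0.7 × 2.29 = 1.603 m
Required I = P_cr·L_e²/(π²E) = 9.800×10^5 × 1.603² / (π² × 2.09×10^11) = 1.221×10^-6 m⁴
I_req = 1.221×10^6 mm⁴
Solid circle: I = πd⁴/64  ⇒  d = (64I/π)^(1/4) = (64×1.221×10^6/π)^(1/4) = 70.6 mm

d ≈ 70.6 mm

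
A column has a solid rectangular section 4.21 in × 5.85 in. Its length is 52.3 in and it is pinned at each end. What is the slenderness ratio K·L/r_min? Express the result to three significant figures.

λ ≈ 43.0

Buckling occurs about the weak axis: I_min = h·b³/12 with b = 4.21 in (the shorter side).
I_min = 5.85×4.21³/12 = 36.38 in⁴
A = 24.63 in²;  r_min = √(I/A) = √(36.38/24.63) = 1.215 in
L_e = K·L = 1 × 52.3 = 52.30 in
λ = L_e / r_min = 52.300 / 1.215 = 43.0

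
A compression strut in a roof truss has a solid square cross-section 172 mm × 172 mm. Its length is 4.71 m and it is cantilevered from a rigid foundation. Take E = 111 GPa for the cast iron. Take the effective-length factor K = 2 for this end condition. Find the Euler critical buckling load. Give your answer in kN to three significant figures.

I = a⁴/12 = 172⁴/12 = 7.293×10^7 mm⁴
I = 7.293×10^7 mm⁴ = 7.293×10^-5 m⁴
Effective length L_e = K·L = 2 × 4.71 = 9.420 m
P_cr = π²EI / L_e² = π² × 111×10⁹ × 7.293×10^-5 / 9.420² = 9.004×10^5 N

P_cr ≈ 900 kN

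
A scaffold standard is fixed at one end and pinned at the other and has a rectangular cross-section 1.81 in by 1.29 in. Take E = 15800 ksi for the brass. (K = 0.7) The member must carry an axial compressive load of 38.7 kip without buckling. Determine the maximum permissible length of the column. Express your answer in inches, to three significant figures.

L_max ≈ 51.6 in

Buckling occurs about the weak axis: I_min = h·b³/12 with b = 1.29 in (the shorter side).
I_min = 1.81×1.29³/12 = 0.3238 in⁴
At the buckling limit P_cr = P = 3.870×10^4 lb
From P_cr = π²EI/(K·L)²:  L = (1/K)·√(π²EI/P_cr) = (1/0.7)·√(π²×1.58×10^7×0.3238/3.870×10^4)
L = 51.6 in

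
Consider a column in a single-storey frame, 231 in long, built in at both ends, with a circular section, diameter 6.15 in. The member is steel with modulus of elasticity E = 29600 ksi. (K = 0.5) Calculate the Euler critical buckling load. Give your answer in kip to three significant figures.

I = πd⁴/64 = π×6.15⁴/64 = 70.22 in⁴
Effective length L_e = K·L = 0.5 × 231 = 115.5 in
P_cr = π²EI / L_e² = π² × 29600×10³ × 70.22 / 115.5² = 1.538×10^6 lb

P_cr ≈ 1540 kip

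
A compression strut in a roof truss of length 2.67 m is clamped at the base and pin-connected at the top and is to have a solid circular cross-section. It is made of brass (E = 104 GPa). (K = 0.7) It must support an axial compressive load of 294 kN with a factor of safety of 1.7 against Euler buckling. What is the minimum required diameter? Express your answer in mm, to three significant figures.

Required P_cr = n·P = 1.7 × 294 = 499.8 kN
L_e = K·L = 0.7 × 2.67 = 1.869 m
Required I = P_cr·L_e²/(π²E) = 4.998×10^5 × 1.869² / (π² × 1.04×10^11) = 1.701×10^-6 m⁴
I_req = 1.701×10^6 mm⁴
Solid circle: I = πd⁴/64  ⇒  d = (64I/π)^(1/4) = (64×1.701×10^6/π)^(1/4) = 76.7 mm

d ≈ 76.7 mm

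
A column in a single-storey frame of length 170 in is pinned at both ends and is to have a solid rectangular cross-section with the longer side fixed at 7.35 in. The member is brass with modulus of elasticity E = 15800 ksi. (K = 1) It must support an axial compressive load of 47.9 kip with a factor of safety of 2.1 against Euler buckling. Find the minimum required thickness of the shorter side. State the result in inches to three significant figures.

b ≈ 3.12 in

Required P_cr = n·P = 2.1 × 47.9 = 100.6 kip
L_e = K·L = 1 × 170 = 170.0 in
Required I = P_cr·L_e²/(π²E) = 1.006×10^5 × 170.0² / (π² × 1.58×10^7) = 18.64 in⁴
Rectangle, weak axis: I_min = h·b³/12 with h = 7.35 in fixed  ⇒  b = (12I/h)^(1/3) = 3.12 in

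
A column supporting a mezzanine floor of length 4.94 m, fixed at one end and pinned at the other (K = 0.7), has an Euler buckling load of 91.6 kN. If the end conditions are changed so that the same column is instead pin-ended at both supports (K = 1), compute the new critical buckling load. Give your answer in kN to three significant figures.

P_cr ≈ 44.9 kN

P_cr ∝ 1/K², so P_cr,new = P_cr,old × (K_old/K_new)² = 91.6 × (0.7/1)²
= 91.6 × 0.4900 = 44.9 kN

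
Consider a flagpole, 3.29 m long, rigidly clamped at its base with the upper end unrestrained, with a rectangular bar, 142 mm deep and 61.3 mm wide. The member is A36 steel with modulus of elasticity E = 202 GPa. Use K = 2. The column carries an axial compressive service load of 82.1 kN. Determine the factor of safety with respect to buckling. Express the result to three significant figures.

n ≈ 1.53

Buckling occurs about the weak axis: I_min = h·b³/12 with b = 61.3 mm (the shorter side).
I_min = 142×61.3³/12 = 2.726×10^6 mm⁴
I = 2.726×10^6 mm⁴ = 2.726×10^-6 m⁴
Effective length L_e = K·L = 2 × 3.29 = 6.580 m
P_cr = π²EI / L_e² = π² × 202×10⁹ × 2.726×10^-6 / 6.580² = 1.255×10^5 N
Factor of safety n = P_cr / P = 125.51 / 82.1 = 1.53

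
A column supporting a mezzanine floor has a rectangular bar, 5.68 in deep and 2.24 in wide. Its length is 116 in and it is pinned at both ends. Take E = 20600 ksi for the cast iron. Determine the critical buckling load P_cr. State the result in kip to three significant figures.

Buckling occurs about the weak axis: I_min = h·b³/12 with b = 2.24 in (the shorter side).
I_min = 5.68×2.24³/12 = 5.320 in⁴
Effective length L_e = K·L = 1 × 116 = 116.0 in
P_cr = π²EI / L_e² = π² × 20600×10³ × 5.320 / 116.0² = 8.038×10^4 lb

P_cr ≈ 80.4 kip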